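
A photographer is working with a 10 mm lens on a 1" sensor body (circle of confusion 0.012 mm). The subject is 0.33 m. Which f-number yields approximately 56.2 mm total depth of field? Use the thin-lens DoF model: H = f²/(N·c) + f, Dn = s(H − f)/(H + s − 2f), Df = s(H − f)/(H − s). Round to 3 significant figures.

Write h = H − f = f²/(N·c). The thin-lens limits are Dn = s·h/(h + (s−f)) and Df = s·h/(h − (s−f)), so DoF = Df − Dn = 2·s·(s−f)·h / (h² − (s−f)²).
That is a quadratic in h: DoF·h² − 2·s·(s−f)·h − DoF·(s−f)² = 0 ⇒ h = (s−f)·(s + √(s² + DoF²)) / DoF = 320 × (330 + √(330² + 56.2²)) / 56.2 = 320 × (330 + 334.751) / 56.2 ≈ 3785.1 mm.
Then N = f²/(c·h) = 10² / (0.012 × 3785.1) = 100 / 45.421 ≈ 2.20.

f/2.20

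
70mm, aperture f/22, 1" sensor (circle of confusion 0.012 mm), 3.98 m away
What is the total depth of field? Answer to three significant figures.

Hyperfocal distance H = f²/(N·c) + f = 70²/(22 × 0.012) + 70 = 4900/0.264 + 70 ≈ 18630.6 mm ≈ 18.63 m.
Near limit Dn = s·(H − f)/(H + s − 2f) = 3980 × (18630.6 − 70) / (18630.6 + 3980 − 2 × 70) = 3980 × 18560.6 / 22470.6 ≈ 3287.5 mm.
Far limit Df = s·(H − f)/(H − s) = 3980 × (18630.6 − 70) / (18630.6 − 3980) = 3980 × 18560.6 / 14650.6 ≈ 5042.2 mm.
Depth of field = Df − Dn = 5042.2 − 3287.5 ≈ 1754.7 mm ≈ 1.75 m.

1.75 m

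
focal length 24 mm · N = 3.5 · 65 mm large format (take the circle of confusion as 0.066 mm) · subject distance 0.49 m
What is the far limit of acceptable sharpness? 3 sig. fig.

0.603 m

Hyperfocal distance H = f²/(N·c) + f = 24²/(3.5 × 0.066) + 24 = 576/0.231 + 24 ≈ 2517.5 mm ≈ 2.518 m.
Far limit Df = s·(H − f)/(H − s) = 490 × (2517.5 − 24) / (2517.5 − 490) = 490 × 2493.5 / 2027.5 ≈ 602.62 mm ≈ 0.603 m.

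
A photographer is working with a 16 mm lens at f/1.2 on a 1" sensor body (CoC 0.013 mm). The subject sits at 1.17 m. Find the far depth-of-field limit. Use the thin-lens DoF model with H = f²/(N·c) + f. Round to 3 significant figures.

1.26 m

Hyperfocal distance H = f²/(N·c) + f = 16²/(1.2 × 0.013) + 16 = 256/0.0156 + 16 ≈ 16426.3 mm ≈ 16.43 m.
Far limit Df = s·(H − f)/(H − s) = 1170 × (16426.3 − 16) / (16426.3 − 1170) = 1170 × 16410.3 / 15256.3 ≈ 1258.5 mm ≈ 1.26 m.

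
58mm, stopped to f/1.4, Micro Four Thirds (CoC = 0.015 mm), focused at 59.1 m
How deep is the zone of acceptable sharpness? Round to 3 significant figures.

Hyperfocal distance H = f²/(N·c) + f = 58²/(1.4 × 0.015) + 58 = 3364/0.021 + 58 ≈ 160248.5 mm ≈ 160.2 m.
Near limit Dn = s·(H − f)/(H + s − 2f) = 59100 × (160248.5 − 58) / (160248.5 + 59100 − 2 × 58) = 59100 × 160190.5 / 219232.5 ≈ 43184 mm.
Far limit Df = s·(H − f)/(H − s) = 59100 × (160248.5 − 58) / (160248.5 − 59100) = 59100 × 160190.5 / 101148.5 ≈ 93598 mm.
Depth of field = Df − Dn = 93598 − 43184 ≈ 50414 mm ≈ 50.4 m.

50.4 m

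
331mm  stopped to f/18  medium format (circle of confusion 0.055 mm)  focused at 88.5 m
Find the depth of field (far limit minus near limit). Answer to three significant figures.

386 m

Hyperfocal distance H = f²/(N·c) + f = 331²/(18 × 0.055) + 331 = 109561/0.99 + 331 ≈ 110998.7 mm ≈ 111.0 m.
Near limit Dn = s·(H − f)/(H + s − 2f) = 88500 × (110998.7 − 331) / (110998.7 + 88500 − 2 × 331) = 88500 × 110667.7 / 198836.7 ≈ 49257 mm.
Far limit Df = s·(H − f)/(H − s) = 88500 × (110998.7 − 331) / (110998.7 − 88500) = 88500 × 110667.7 / 22498.7 ≈ 435318 mm.
Depth of field = Df − Dn = 435318 − 49257 ≈ 386061 mm ≈ 386 m.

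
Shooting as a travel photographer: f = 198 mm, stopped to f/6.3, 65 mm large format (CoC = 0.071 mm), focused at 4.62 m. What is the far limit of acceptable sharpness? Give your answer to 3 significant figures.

Hyperfocal distance H = f²/(N·c) + f = 198²/(6.3 × 0.071) + 198 = 39204/0.4473 + 198 ≈ 87843.9 mm ≈ 87.84 m.
Far limit Df = s·(H − f)/(H − s) = 4620 × (87843.9 − 198) / (87843.9 − 4620) = 4620 × 87645.9 / 83223.9 ≈ 4865.5 mm ≈ 4.87 m.

4.87 m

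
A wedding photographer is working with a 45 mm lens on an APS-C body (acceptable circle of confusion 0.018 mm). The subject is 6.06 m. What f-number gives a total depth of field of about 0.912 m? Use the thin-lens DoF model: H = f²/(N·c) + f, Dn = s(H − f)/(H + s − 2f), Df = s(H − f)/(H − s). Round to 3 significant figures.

Write h = H − f = f²/(N·c). The thin-lens limits are Dn = s·h/(h + (s−f)) and Df = s·h/(h − (s−f)), so DoF = Df − Dn = 2·s·(s−f)·h / (h² − (s−f)²).
That is a quadratic in h: DoF·h² − 2·s·(s−f)·h − DoF·(s−f)² = 0 ⇒ h = (s−f)·(s + √(s² + DoF²)) / DoF = 6015 × (6060 + √(6060² + 912²)) / 912 = 6015 × (6060 + 6128.24) / 912 ≈ 80386 mm.
Then N = f²/(c·h) = 45² / (0.018 × 80386) = 2025 / 1447.0 ≈ 1.40.

f/1.40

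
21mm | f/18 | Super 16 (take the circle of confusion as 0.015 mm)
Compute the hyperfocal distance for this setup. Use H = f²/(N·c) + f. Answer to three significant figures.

Hyperfocal distance H = f²/(N·c) + f = 21²/(18 × 0.015) + 21 = 441/0.27 + 21 ≈ 1654.3 mm ≈ 1.65 m.

1.65 m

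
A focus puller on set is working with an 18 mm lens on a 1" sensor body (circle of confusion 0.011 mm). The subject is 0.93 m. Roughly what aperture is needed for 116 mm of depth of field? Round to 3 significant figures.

f/2.01

Write h = H − f = f²/(N·c). The thin-lens limits are Dn = s·h/(h + (s−f)) and Df = s·h/(h − (s−f)), so DoF = Df − Dn = 2·s·(s−f)·h / (h² − (s−f)²).
That is a quadratic in h: DoF·h² − 2·s·(s−f)·h − DoF·(s−f)² = 0 ⇒ h = (s−f)·(s + √(s² + DoF²)) / DoF = 912 × (930 + √(930² + 116²)) / 116 = 912 × (930 + 937.206) / 116 ≈ 14680 mm.
Then N = f²/(c·h) = 18² / (0.011 × 14680) = 324 / 161.48 ≈ 2.01.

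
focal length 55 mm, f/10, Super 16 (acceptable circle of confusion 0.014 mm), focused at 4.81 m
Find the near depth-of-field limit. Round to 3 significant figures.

3.94 m

Hyperfocal distance H = f²/(N·c) + f = 55²/(10 × 0.014) + 55 = 3025/0.14 + 55 ≈ 21662.1 mm ≈ 21.66 m.
Near limit Dn = s·(H − f)/(H + s − 2f) = 4810 × (21662.1 − 55) / (21662.1 + 4810 − 2 × 55) = 4810 × 21607.1 / 26362.1 ≈ 3942.4 mm ≈ 3.94 m.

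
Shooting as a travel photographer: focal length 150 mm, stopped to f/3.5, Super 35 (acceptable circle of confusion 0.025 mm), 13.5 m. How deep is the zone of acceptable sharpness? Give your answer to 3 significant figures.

1.41 m

Hyperfocal distance H = f²/(N·c) + f = 150²/(3.5 × 0.025) + 150 = 22500/0.0875 + 150 ≈ 257292.9 mm ≈ 257.3 m.
Near limit Dn = s·(H − f)/(H + s − 2f) = 13500 × (257292.9 − 150) / (257292.9 + 13500 − 2 × 150) = 13500 × 257142.9 / 270492.9 ≈ 12833.7 mm.
Far limit Df = s·(H − f)/(H − s) = 13500 × (257292.9 − 150) / (257292.9 − 13500) = 13500 × 257142.9 / 243792.9 ≈ 14239.3 mm.
Depth of field = Df − Dn = 14239.3 − 12833.7 ≈ 1405.6 mm ≈ 1.41 m.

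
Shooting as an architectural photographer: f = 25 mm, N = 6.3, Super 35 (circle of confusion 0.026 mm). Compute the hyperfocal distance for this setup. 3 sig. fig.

3.84 m

Hyperfocal distance H = f²/(N·c) + f = 25²/(6.3 × 0.026) + 25 = 625/0.1638 + 25 ≈ 3840.6 mm ≈ 3.84 m.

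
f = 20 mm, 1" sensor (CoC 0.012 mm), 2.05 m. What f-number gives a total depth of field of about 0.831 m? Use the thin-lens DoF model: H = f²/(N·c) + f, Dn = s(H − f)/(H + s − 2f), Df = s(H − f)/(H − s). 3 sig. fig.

f/3.20

Write h = H − f = f²/(N·c). The thin-lens limits are Dn = s·h/(h + (s−f)) and Df = s·h/(h − (s−f)), so DoF = Df − Dn = 2·s·(s−f)·h / (h² − (s−f)²).
That is a quadratic in h: DoF·h² − 2·s·(s−f)·h − DoF·(s−f)² = 0 ⇒ h = (s−f)·(s + √(s² + DoF²)) / DoF = 2030 × (2050 + √(2050² + 831²)) / 831 = 2030 × (2050 + 2212.03) / 831 ≈ 10411 mm.
Then N = f²/(c·h) = 20² / (0.012 × 10411) = 400 / 124.94 ≈ 3.20.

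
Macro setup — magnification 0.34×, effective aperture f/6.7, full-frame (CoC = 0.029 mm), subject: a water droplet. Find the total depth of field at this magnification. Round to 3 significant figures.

3.36 mm

At magnification m, DoF ≈ 2·N_eff·c/m² = 2 × 6.7 × 0.029 / 0.34² = 0.3886 / 0.1156 ≈ 3.36 mm.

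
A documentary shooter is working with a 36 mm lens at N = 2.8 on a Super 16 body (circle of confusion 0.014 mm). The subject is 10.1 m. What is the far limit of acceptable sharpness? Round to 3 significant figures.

14.5 m

Hyperfocal distance H = f²/(N·c) + f = 36²/(2.8 × 0.014) + 36 = 1296/0.0392 + 36 ≈ 33097.2 mm ≈ 33.10 m.
Far limit Df = s·(H − f)/(H − s) = 10100 × (33097.2 − 36) / (33097.2 − 10100) = 10100 × 33061.2 / 22997.2 ≈ 14520 mm ≈ 14.5 m.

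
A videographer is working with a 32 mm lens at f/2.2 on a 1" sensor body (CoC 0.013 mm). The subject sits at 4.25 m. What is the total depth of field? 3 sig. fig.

Hyperfocal distance H = f²/(N·c) + f = 32²/(2.2 × 0.013) + 32 = 1024/0.0286 + 32 ≈ 35836.2 mm ≈ 35.84 m.
Near limit Dn = s·(H − f)/(H + s − 2f) = 4250 × (35836.2 − 32) / (35836.2 + 4250 − 2 × 32) = 4250 × 35804.2 / 40022.2 ≈ 3802.1 mm.
Far limit Df = s·(H − f)/(H − s) = 4250 × (35836.2 − 32) / (35836.2 − 4250) = 4250 × 35804.2 / 31586.2 ≈ 4817.5 mm.
Depth of field = Df − Dn = 4817.5 − 3802.1 ≈ 1015.4 mm ≈ 1.02 m.

1.02 m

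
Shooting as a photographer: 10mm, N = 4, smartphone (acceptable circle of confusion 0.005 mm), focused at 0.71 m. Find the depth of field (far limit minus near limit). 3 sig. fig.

Hyperfocal distance H = f²/(N·c) + f = 10²/(4 × 0.005) + 10 = 100/0.02 + 10 ≈ 5010.0 mm ≈ 5.010 m.
Near limit Dn = s·(H − f)/(H + s − 2f) = 710 × (5010.0 − 10) / (5010.0 + 710 − 2 × 10) = 710 × 5000.0 / 5700.0 ≈ 622.81 mm.
Far limit Df = s·(H − f)/(H − s) = 710 × (5010.0 − 10) / (5010.0 − 710) = 710 × 5000.0 / 4300.0 ≈ 825.58 mm.
Depth of field = Df − Dn = 825.58 − 622.81 ≈ 202.77 mm.

203 mm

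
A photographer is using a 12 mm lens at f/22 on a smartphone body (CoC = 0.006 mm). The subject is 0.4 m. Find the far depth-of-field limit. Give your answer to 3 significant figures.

Hyperfocal distance H = f²/(N·c) + f = 12²/(22 × 0.006) + 12 = 144/0.132 + 12 ≈ 1102.9 mm ≈ 1.103 m.
Far limit Df = s·(H − f)/(H − s) = 400 × (1102.9 − 12) / (1102.9 − 400) = 400 × 1090.9 / 702.9 ≈ 620.80 mm ≈ 0.621 m.

0.621 m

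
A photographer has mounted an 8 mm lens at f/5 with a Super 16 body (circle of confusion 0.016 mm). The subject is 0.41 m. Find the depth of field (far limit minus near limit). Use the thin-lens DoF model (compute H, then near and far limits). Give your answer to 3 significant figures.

0.551 m

Hyperfocal distance H = f²/(N·c) + f = 8²/(5 × 0.016) + 8 = 64/0.08 + 8 ≈ 808.0 mm ≈ 0.808 m.
Near limit Dn = s·(H − f)/(H + s − 2f) = 410 × (808.0 − 8) / (808.0 + 410 − 2 × 8) = 410 × 800.0 / 1202.0 ≈ 272.88 mm.
Far limit Df = s·(H − f)/(H − s) = 410 × (808.0 − 8) / (808.0 − 410) = 410 × 800.0 / 398.0 ≈ 824.12 mm.
Depth of field = Df − Dn = 824.12 − 272.88 ≈ 551.24 mm ≈ 0.551 m.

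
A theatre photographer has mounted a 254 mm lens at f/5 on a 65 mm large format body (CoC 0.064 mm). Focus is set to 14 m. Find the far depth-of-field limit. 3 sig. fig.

Hyperfocal distance H = f²/(N·c) + f = 254²/(5 × 0.064) + 254 = 64516/0.32 + 254 ≈ 201866.5 mm ≈ 201.9 m.
Far limit Df = s·(H − f)/(H − s) = 14000 × (201866.5 − 254) / (201866.5 − 14000) = 14000 × 201612.5 / 187866.5 ≈ 15024 mm ≈ 15.0 m.

15.0 m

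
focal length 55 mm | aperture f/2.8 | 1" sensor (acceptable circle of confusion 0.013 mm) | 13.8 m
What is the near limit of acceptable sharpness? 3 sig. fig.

11.8 m

Hyperfocal distance H = f²/(N·c) + f = 55²/(2.8 × 0.013) + 55 = 3025/0.0364 + 55 ≈ 83159.4 mm ≈ 83.16 m.
Near limit Dn = s·(H − f)/(H + s − 2f) = 13800 × (83159.4 − 55) / (83159.4 + 13800 − 2 × 55) = 13800 × 83104.4 / 96849.4 ≈ 11841 mm ≈ 11.8 m.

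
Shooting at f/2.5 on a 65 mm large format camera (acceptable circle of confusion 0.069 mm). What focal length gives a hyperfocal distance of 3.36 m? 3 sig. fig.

From H = f²/(N·c) + f, with f ≪ H: f ≈ √(H·N·c) = √(3360 × 2.5 × 0.069) = √579.60 ≈ 24.07 mm.
Exact: f² + N·c·f − N·c·H = 0 ⇒ f = (−N·c + √((N·c)² + 4·N·c·H))/2 = (−0.1725 + √2318.4)/2 ≈ 23.989 mm ≈ 24.0 mm.

24.0 mm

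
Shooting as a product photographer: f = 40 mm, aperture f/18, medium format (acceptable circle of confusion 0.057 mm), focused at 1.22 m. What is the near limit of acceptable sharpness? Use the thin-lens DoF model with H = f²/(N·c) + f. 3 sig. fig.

0.694 m

Hyperfocal distance H = f²/(N·c) + f = 40²/(18 × 0.057) + 40 = 1600/1.026 + 40 ≈ 1599.5 mm ≈ 1.599 m.
Near limit Dn = s·(H − f)/(H + s − 2f) = 1220 × (1599.5 − 40) / (1599.5 + 1220 − 2 × 40) = 1220 × 1559.5 / 2739.5 ≈ 694.49 mm ≈ 0.694 m.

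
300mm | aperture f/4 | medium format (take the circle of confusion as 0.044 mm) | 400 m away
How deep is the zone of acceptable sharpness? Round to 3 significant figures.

1610 m

Hyperfocal distance H = f²/(N·c) + f = 300²/(4 × 0.044) + 300 = 90000/0.176 + 300 ≈ 511663.6 mm ≈ 511.7 m.
Near limit Dn = s·(H − f)/(H + s − 2f) = 400000 × (511663.6 − 300) / (511663.6 + 400000 − 2 × 300) = 400000 × 511363.6 / 911063.6 ≈ 224513 mm.
Far limit Df = s·(H − f)/(H − s) = 400000 × (511663.6 − 300) / (511663.6 − 400000) = 400000 × 511363.6 / 111663.6 ≈ 1831800 mm.
Depth of field = Df − Dn = 1831800 − 224513 ≈ 1607287 mm ≈ 1610 m.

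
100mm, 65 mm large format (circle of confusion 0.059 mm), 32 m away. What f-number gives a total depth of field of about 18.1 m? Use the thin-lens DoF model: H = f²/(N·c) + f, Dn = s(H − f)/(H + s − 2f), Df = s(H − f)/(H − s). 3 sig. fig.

f/1.40

Write h = H − f = f²/(N·c). The thin-lens limits are Dn = s·h/(h + (s−f)) and Df = s·h/(h − (s−f)), so DoF = Df − Dn = 2·s·(s−f)·h / (h² − (s−f)²).
That is a quadratic in h: DoF·h² − 2·s·(s−f)·h − DoF·(s−f)² = 0 ⇒ h = (s−f)·(s + √(s² + DoF²)) / DoF = 31900 × (32000 + √(32000² + 18100²)) / 18100 = 31900 × (32000 + 36764.2) / 18100 ≈ 121192 mm.
Then N = f²/(c·h) = 100² / (0.059 × 121192) = 10000 / 7150.3 ≈ 1.40.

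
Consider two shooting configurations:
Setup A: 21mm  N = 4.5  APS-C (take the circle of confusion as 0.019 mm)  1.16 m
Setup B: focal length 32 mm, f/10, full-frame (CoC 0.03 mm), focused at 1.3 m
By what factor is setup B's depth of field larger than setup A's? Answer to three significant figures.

2.08

Setup A: H = 21²/(4.5×0.019) + 21 ≈ 5178.9 mm; DoF = Df − Dn = 1488.76 − 950.18 ≈ 538.58 mm.
Setup B: H = 32²/(10×0.03) + 32 ≈ 3445.3 mm; DoF = Df − Dn = 2068.4 − 947.9 ≈ 1120.5 mm.
Ratio = 1120.5 / 538.58 ≈ 2.08.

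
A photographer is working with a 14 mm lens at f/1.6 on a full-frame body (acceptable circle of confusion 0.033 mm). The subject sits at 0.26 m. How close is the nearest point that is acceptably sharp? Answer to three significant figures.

Hyperfocal distance H = f²/(N·c) + f = 14²/(1.6 × 0.033) + 14 = 196/0.0528 + 14 ≈ 3726.1 mm ≈ 3.726 m.
Near limit Dn = s·(H − f)/(H + s − 2f) = 260 × (3726.1 − 14) / (3726.1 + 260 − 2 × 14) = 260 × 3712.1 / 3958.1 ≈ 243.84 mm.

244 mm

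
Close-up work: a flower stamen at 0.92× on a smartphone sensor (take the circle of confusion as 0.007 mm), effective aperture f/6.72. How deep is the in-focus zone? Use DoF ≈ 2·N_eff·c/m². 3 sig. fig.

0.111 mm

At magnification m, DoF ≈ 2·N_eff·c/m² = 2 × 6.72 × 0.007 / 0.92² = 0.09408 / 0.8464 ≈ 0.111 mm.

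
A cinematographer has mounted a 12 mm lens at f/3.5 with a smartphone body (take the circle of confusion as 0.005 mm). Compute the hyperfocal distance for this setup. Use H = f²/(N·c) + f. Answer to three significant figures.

8.24 m

Hyperfocal distance H = f²/(N·c) + f = 12²/(3.5 × 0.005) + 12 = 144/0.0175 + 12 ≈ 8240.6 mm ≈ 8.24 m.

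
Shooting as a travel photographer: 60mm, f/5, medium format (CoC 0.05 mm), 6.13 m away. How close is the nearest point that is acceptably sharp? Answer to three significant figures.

Hyperfocal distance H = f²/(N·c) + f = 60²/(5 × 0.05) + 60 = 3600/0.25 + 60 ≈ 14460.0 mm ≈ 14.46 m.
Near limit Dn = s·(H − f)/(H + s − 2f) = 6130 × (14460.0 − 60) / (14460.0 + 6130 − 2 × 60) = 6130 × 14400.0 / 20470.0 ≈ 4312.3 mm ≈ 4.31 m.

4.31 m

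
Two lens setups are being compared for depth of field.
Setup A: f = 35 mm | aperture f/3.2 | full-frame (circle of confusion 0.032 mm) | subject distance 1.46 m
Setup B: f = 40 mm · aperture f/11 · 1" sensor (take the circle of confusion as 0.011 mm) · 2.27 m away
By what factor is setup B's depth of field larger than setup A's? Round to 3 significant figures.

Setup A: H = 35²/(3.2×0.032) + 35 ≈ 11997.9 mm; DoF = Df − Dn = 1657.43 − 1304.60 ≈ 352.83 mm.
Setup B: H = 40²/(11×0.011) + 40 ≈ 13263.1 mm; DoF = Df − Dn = 2730.48 − 1942.42 ≈ 788.06 mm.
Ratio = 788.06 / 352.83 ≈ 2.23.

2.23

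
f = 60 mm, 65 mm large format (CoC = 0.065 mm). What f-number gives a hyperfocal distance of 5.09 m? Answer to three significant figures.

Rearrange H = f²/(N·c) + f for N: N = f² / ((H − f)·c).
N = 60² / ((5090 − 60) × 0.065) = 3600 / 326.9 ≈ 11.

f/11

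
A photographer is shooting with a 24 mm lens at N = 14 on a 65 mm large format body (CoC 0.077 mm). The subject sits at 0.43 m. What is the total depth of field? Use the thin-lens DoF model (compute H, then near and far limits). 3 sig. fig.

Hyperfocal distance H = f²/(N·c) + f = 24²/(14 × 0.077) + 24 = 576/1.078 + 24 ≈ 558.3 mm ≈ 0.558 m.
Near limit Dn = s·(H − f)/(H + s − 2f) = 430 × (558.3 − 24) / (558.3 + 430 − 2 × 24) = 430 × 534.3 / 940.3 ≈ 244.3 mm.
Far limit Df = s·(H − f)/(H − s) = 430 × (558.3 − 24) / (558.3 − 430) = 430 × 534.3 / 128.3 ≈ 1790.5 mm.
Depth of field = Df − Dn = 1790.5 − 244.3 ≈ 1546.2 mm ≈ 1.55 m.

1.55 m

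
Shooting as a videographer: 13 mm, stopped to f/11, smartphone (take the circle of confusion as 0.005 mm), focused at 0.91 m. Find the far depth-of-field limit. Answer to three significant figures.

Hyperfocal distance H = f²/(N·c) + f = 13²/(11 × 0.005) + 13 = 169/0.055 + 13 ≈ 3085.7 mm ≈ 3.086 m.
Far limit Df = s·(H − f)/(H − s) = 910 × (3085.7 − 13) / (3085.7 − 910) = 910 × 3072.7 / 2175.7 ≈ 1285.2 mm ≈ 1.29 m.

1.29 m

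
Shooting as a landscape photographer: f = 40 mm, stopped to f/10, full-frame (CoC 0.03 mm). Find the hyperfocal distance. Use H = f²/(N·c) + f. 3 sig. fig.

Hyperfocal distance H = f²/(N·c) + f = 40²/(10 × 0.03) + 40 = 1600/0.3 + 40 ≈ 5373.3 mm ≈ 5.37 m.

5.37 m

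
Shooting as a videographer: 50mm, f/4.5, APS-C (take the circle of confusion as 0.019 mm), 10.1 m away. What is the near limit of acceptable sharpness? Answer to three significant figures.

Hyperfocal distance H = f²/(N·c) + f = 50²/(4.5 × 0.019) + 50 = 2500/0.0855 + 50 ≈ 29289.8 mm ≈ 29.29 m.
Near limit Dn = s·(H − f)/(H + s − 2f) = 10100 × (29289.8 − 50) / (29289.8 + 10100 − 2 × 50) = 10100 × 29239.8 / 39289.8 ≈ 7516.5 mm ≈ 7.52 m.

7.52 m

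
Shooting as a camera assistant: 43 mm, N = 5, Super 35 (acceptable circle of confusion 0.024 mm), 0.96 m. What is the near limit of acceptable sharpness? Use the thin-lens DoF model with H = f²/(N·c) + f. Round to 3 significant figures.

0.906 m

Hyperfocal distance H = f²/(N·c) + f = 43²/(5 × 0.024) + 43 = 1849/0.12 + 43 ≈ 15451.3 mm ≈ 15.45 m.
Near limit Dn = s·(H − f)/(H + s − 2f) = 960 × (15451.3 − 43) / (15451.3 + 960 − 2 × 43) = 960 × 15408.3 / 16325.3 ≈ 906.08 mm ≈ 0.906 m.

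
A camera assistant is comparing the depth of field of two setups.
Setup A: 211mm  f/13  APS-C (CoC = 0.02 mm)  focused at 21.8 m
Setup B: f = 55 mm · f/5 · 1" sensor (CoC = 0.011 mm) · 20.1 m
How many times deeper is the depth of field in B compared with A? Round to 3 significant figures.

3.02

Setup A: H = 211²/(13×0.02) + 211 ≈ 171445.6 mm; DoF = Df − Dn = 24945.0 − 19359.2 ≈ 5585.8 mm.
Setup B: H = 55²/(5×0.011) + 55 ≈ 55055.0 mm; DoF = Df − Dn = 31626 − 14731 ≈ 16895 mm.
Ratio = 16895 / 5585.8 ≈ 3.02.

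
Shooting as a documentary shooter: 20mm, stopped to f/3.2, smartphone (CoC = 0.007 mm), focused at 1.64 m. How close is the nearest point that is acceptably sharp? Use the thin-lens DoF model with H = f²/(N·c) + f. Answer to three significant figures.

1.50 m

Hyperfocal distance H = f²/(N·c) + f = 20²/(3.2 × 0.007) + 20 = 400/0.0224 + 20 ≈ 17877.1 mm ≈ 17.88 m.
Near limit Dn = s·(H − f)/(H + s − 2f) = 1640 × (17877.1 − 20) / (17877.1 + 1640 − 2 × 20) = 1640 × 17857.1 / 19477.1 ≈ 1503.6 mm ≈ 1.50 m.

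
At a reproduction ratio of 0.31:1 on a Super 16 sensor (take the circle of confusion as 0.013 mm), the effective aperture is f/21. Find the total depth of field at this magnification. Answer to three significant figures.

5.68 mm

At magnification m, DoF ≈ 2·N_eff·c/m² = 2 × 21 × 0.013 / 0.31² = 0.546 / 0.0961 ≈ 5.68 mm.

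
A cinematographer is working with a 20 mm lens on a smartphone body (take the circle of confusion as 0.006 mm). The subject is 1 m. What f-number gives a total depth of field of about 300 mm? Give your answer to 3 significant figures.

f/9.98

Write h = H − f = f²/(N·c). The thin-lens limits are Dn = s·h/(h + (s−f)) and Df = s·h/(h − (s−f)), so DoF = Df − Dn = 2·s·(s−f)·h / (h² − (s−f)²).
That is a quadratic in h: DoF·h² − 2·s·(s−f)·h − DoF·(s−f)² = 0 ⇒ h = (s−f)·(s + √(s² + DoF²)) / DoF = 980 × (1000 + √(1000² + 300²)) / 300 = 980 × (1000 + 1044.03) / 300 ≈ 6677.2 mm.
Then N = f²/(c·h) = 20² / (0.006 × 6677.2) = 400 / 40.063 ≈ 9.98.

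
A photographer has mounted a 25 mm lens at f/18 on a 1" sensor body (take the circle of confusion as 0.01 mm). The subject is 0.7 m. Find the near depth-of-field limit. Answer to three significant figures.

0.586 m

Hyperfocal distance H = f²/(N·c) + f = 25²/(18 × 0.01) + 25 = 625/0.18 + 25 ≈ 3497.2 mm ≈ 3.497 m.
Near limit Dn = s·(H − f)/(H + s − 2f) = 700 × (3497.2 − 25) / (3497.2 + 700 − 2 × 25) = 700 × 3472.2 / 4147.2 ≈ 586.07 mm ≈ 0.586 m.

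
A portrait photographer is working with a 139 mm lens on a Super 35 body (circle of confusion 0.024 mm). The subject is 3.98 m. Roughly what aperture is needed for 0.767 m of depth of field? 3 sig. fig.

Write h = H − f = f²/(N·c). The thin-lens limits are Dn = s·h/(h + (s−f)) and Df = s·h/(h − (s−f)), so DoF = Df − Dn = 2·s·(s−f)·h / (h² − (s−f)²).
That is a quadratic in h: DoF·h² − 2·s·(s−f)·h − DoF·(s−f)² = 0 ⇒ h = (s−f)·(s + √(s² + DoF²)) / DoF = 3841 × (3980 + √(3980² + 767²)) / 767 = 3841 × (3980 + 4053.23) / 767 ≈ 40229 mm.
Then N = f²/(c·h) = 139² / (0.024 × 40229) = 19321 / 965.50 ≈ 20.

f/20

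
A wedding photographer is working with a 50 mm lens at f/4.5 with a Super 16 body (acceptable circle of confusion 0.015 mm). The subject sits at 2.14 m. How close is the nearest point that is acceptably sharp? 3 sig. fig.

2.03 m

Hyperfocal distance H = f²/(N·c) + f = 50²/(4.5 × 0.015) + 50 = 2500/0.0675 + 50 ≈ 37087.0 mm ≈ 37.09 m.
Near limit Dn = s·(H − f)/(H + s − 2f) = 2140 × (37087.0 − 50) / (37087.0 + 2140 − 2 × 50) = 2140 × 37037.0 / 39127.0 ≈ 2025.7 mm ≈ 2.03 m.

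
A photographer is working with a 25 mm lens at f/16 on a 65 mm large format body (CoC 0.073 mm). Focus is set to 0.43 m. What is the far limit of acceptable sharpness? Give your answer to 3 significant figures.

1.77 m

Hyperfocal distance H = f²/(N·c) + f = 25²/(16 × 0.073) + 25 = 625/1.168 + 25 ≈ 560.1 mm ≈ 0.560 m.
Far limit Df = s·(H − f)/(H − s) = 430 × (560.1 − 25) / (560.1 − 430) = 430 × 535.1 / 130.1 ≈ 1768.6 mm ≈ 1.77 m.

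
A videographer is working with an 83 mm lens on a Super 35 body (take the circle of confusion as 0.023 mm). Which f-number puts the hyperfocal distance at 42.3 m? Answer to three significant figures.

f/7.09

Rearrange H = f²/(N·c) + f for N: N = f² / ((H − f)·c).
N = 83² / ((42300 − 83) × 0.023) = 6889 / 971.0 ≈ 7.09.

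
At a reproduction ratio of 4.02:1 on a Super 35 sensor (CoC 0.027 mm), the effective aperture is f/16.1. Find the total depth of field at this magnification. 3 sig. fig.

At magnification m, DoF ≈ 2·N_eff·c/m² = 2 × 16.1 × 0.027 / 4.02² = 0.8694 / 16.16 ≈ 0.0538 mm.

0.0538 mm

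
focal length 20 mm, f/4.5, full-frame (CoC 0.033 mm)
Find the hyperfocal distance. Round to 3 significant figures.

Hyperfocal distance H = f²/(N·c) + f = 20²/(4.5 × 0.033) + 20 = 400/0.1485 + 20 ≈ 2713.6 mm ≈ 2.71 m.

2.71 m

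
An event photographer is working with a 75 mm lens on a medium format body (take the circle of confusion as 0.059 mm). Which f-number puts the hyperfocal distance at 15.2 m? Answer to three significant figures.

Rearrange H = f²/(N·c) + f for N: N = f² / ((H − f)·c).
N = 75² / ((15200 − 75) × 0.059) = 5625 / 892.4 ≈ 6.30.

f/6.30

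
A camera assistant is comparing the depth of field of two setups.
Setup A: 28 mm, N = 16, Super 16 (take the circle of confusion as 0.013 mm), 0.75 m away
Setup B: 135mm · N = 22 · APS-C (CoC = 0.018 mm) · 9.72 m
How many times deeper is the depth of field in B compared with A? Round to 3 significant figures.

14.2

Setup A: H = 28²/(16×0.013) + 28 ≈ 3797.2 mm; DoF = Df − Dn = 927.70 − 629.43 ≈ 298.27 mm.
Setup B: H = 135²/(22×0.018) + 135 ≈ 46157.7 mm; DoF = Df − Dn = 12276.9 − 8044.6 ≈ 4232.3 mm.
Ratio = 4232.3 / 298.27 ≈ 14.2.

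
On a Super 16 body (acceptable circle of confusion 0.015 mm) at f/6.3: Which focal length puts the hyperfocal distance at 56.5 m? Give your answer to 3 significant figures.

From H = f²/(N·c) + f, with f ≪ H: f ≈ √(H·N·c) = √(56500 × 6.3 × 0.015) = √5339.2 ≈ 73.07 mm.
Exact: f² + N·c·f − N·c·H = 0 ⇒ f = (−N·c + √((N·c)² + 4·N·c·H))/2 = (−0.0945 + √21357)/2 ≈ 73.023 mm ≈ 73.0 mm.

73.0 mm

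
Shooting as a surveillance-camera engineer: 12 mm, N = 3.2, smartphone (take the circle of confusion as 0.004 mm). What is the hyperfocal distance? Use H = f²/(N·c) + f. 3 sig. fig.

Hyperfocal distance H = f²/(N·c) + f = 12²/(3.2 × 0.004) + 12 = 144/0.0128 + 12 ≈ 11262.0 mm ≈ 11.3 m.

11.3 m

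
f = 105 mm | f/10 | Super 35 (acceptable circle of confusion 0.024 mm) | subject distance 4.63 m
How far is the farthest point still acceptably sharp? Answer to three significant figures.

5.14 m

Hyperfocal distance H = f²/(N·c) + f = 105²/(10 × 0.024) + 105 = 11025/0.24 + 105 ≈ 46042.5 mm ≈ 46.04 m.
Far limit Df = s·(H − f)/(H − s) = 4630 × (46042.5 − 105) / (46042.5 − 4630) = 4630 × 45937.5 / 41412.5 ≈ 5135.9 mm ≈ 5.14 m.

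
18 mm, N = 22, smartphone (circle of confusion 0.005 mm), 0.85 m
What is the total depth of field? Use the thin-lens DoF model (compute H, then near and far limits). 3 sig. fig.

0.522 m

Hyperfocal distance H = f²/(N·c) + f = 18²/(22 × 0.005) + 18 = 324/0.11 + 18 ≈ 2963.5 mm ≈ 2.963 m.
Near limit Dn = s·(H − f)/(H + s − 2f) = 850 × (2963.5 − 18) / (2963.5 + 850 − 2 × 18) = 850 × 2945.5 / 3777.5 ≈ 662.78 mm.
Far limit Df = s·(H − f)/(H − s) = 850 × (2963.5 − 18) / (2963.5 − 850) = 850 × 2945.5 / 2113.5 ≈ 1184.62 mm.
Depth of field = Df − Dn = 1184.62 − 662.78 ≈ 521.84 mm ≈ 0.522 m.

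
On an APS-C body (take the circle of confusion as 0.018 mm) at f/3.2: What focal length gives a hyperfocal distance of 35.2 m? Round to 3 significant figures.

From H = f²/(N·c) + f, with f ≪ H: f ≈ √(H·N·c) = √(35200 × 3.2 × 0.018) = √2027.5 ≈ 45.03 mm.
The +f correction barely moves this — solving exactly, f² + N·c·f − N·c·H = 0 ⇒ f = (−N·c + √((N·c)² + 4·N·c·H))/2 = (−0.0576 + √8110.1)/2 ≈ 44.999 mm, so f ≈ 45.0 mm.

45.0 mm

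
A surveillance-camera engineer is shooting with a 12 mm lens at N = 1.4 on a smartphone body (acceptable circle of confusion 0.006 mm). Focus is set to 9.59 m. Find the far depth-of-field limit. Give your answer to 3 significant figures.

21.7 m

Hyperfocal distance H = f²/(N·c) + f = 12²/(1.4 × 0.006) + 12 = 144/0.0084 + 12 ≈ 17154.9 mm ≈ 17.15 m.
Far limit Df = s·(H − f)/(H − s) = 9590 × (17154.9 − 12) / (17154.9 − 9590) = 9590 × 17142.9 / 7564.9 ≈ 21732 mm ≈ 21.7 m.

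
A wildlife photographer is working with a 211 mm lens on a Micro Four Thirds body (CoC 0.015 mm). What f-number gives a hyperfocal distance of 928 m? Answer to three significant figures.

f/3.20

Rearrange H = f²/(N·c) + f for N: N = f² / ((H − f)·c).
N = 211² / ((928000 − 211) × 0.015) = 44521 / 13917 ≈ 3.20.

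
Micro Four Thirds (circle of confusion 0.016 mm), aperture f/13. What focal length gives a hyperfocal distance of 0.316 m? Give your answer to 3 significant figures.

From H = f²/(N·c) + f, with f ≪ H: f ≈ √(H·N·c) = √(316 × 13 × 0.016) = √65.728 ≈ 8.107 mm.
Exact: f² + N·c·f − N·c·H = 0 ⇒ f = (−N·c + √((N·c)² + 4·N·c·H))/2 = (−0.208 + √262.96)/2 ≈ 8.0039 mm ≈ 8.00 mm.

8.00 mm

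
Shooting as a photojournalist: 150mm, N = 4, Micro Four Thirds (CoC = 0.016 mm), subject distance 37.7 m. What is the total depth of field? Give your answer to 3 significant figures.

8.15 m

Hyperfocal distance H = f²/(N·c) + f = 150²/(4 × 0.016) + 150 = 22500/0.064 + 150 ≈ 351712.5 mm ≈ 351.7 m.
Near limit Dn = s·(H − f)/(H + s − 2f) = 37700 × (351712.5 − 150) / (351712.5 + 37700 − 2 × 150) = 37700 × 351562.5 / 389112.5 ≈ 34061.9 mm.
Far limit Df = s·(H − f)/(H − s) = 37700 × (351712.5 − 150) / (351712.5 − 37700) = 37700 × 351562.5 / 314012.5 ≈ 42208.2 mm.
Depth of field = Df − Dn = 42208.2 − 34061.9 ≈ 8146.3 mm ≈ 8.15 m.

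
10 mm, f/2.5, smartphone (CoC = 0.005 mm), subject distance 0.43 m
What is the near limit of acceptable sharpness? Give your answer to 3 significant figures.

409 mm

Hyperfocal distance H = f²/(N·c) + f = 10²/(2.5 × 0.005) + 10 = 100/0.0125 + 10 ≈ 8010.0 mm ≈ 8.010 m.
Near limit Dn = s·(H − f)/(H + s − 2f) = 430 × (8010.0 − 10) / (8010.0 + 430 − 2 × 10) = 430 × 8000.0 / 8420.0 ≈ 408.55 mm.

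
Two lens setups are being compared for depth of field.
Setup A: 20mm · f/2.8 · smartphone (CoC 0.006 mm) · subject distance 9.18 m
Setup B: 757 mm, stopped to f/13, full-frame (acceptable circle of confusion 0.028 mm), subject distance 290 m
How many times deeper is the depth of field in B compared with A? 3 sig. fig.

13.3

Setup A: H = 20²/(2.8×0.006) + 20 ≈ 23829.5 mm; DoF = Df − Dn = 14920.0 − 6629.5 ≈ 8290.5 mm.
Setup B: H = 757²/(13×0.028) + 757 ≈ 1575067.4 mm; DoF = Df − Dn = 355273 − 244989 ≈ 110284 mm.
Ratio = 110284 / 8290.5 ≈ 13.3.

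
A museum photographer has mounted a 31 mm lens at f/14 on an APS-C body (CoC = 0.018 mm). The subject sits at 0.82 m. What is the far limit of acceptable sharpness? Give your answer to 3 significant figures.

1.03 m

Hyperfocal distance H = f²/(N·c) + f = 31²/(14 × 0.018) + 31 = 961/0.252 + 31 ≈ 3844.5 mm ≈ 3.844 m.
Far limit Df = s·(H − f)/(H − s) = 820 × (3844.5 − 31) / (3844.5 − 820) = 820 × 3813.5 / 3024.5 ≈ 1033.9 mm ≈ 1.03 m.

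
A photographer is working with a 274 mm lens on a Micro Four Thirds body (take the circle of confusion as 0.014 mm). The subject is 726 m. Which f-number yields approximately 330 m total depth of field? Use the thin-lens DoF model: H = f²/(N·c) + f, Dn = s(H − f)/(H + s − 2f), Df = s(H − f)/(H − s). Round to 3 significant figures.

Write h = H − f = f²/(N·c). The thin-lens limits are Dn = s·h/(h + (s−f)) and Df = s·h/(h − (s−f)), so DoF = Df − Dn = 2·s·(s−f)·h / (h² − (s−f)²).
That is a quadratic in h: DoF·h² − 2·s·(s−f)·h − DoF·(s−f)² = 0 ⇒ h = (s−f)·(s + √(s² + DoF²)) / DoF = 725726 × (726000 + √(726000² + 330000²)) / 330000 = 725726 × (726000 + 797481) / 330000 ≈ 3350393 mm.
Then N = f²/(c·h) = 274² / (0.014 × 3350393) = 75076 / 46906 ≈ 1.60.

f/1.60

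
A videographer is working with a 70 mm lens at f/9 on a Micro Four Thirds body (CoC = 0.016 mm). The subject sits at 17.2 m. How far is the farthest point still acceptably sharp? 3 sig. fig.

34.6 m

Hyperfocal distance H = f²/(N·c) + f = 70²/(9 × 0.016) + 70 = 4900/0.144 + 70 ≈ 34097.8 mm ≈ 34.10 m.
Far limit Df = s·(H − f)/(H − s) = 17200 × (34097.8 − 70) / (34097.8 − 17200) = 17200 × 34027.8 / 16897.8 ≈ 34636 mm ≈ 34.6 m.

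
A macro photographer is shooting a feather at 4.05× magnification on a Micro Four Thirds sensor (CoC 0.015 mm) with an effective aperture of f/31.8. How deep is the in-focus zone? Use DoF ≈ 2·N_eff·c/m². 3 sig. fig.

At magnification m, DoF ≈ 2·N_eff·c/m² = 2 × 31.8 × 0.015 / 4.05² = 0.954 / 16.4 ≈ 0.0582 mm.

0.0582 mm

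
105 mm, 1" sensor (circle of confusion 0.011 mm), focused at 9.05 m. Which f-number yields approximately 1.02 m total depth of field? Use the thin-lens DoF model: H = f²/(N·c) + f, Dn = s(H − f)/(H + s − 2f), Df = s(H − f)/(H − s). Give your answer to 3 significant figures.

Write h = H − f = f²/(N·c). The thin-lens limits are Dn = s·h/(h + (s−f)) and Df = s·h/(h − (s−f)), so DoF = Df − Dn = 2·s·(s−f)·h / (h² − (s−f)²).
That is a quadratic in h: DoF·h² − 2·s·(s−f)·h − DoF·(s−f)² = 0 ⇒ h = (s−f)·(s + √(s² + DoF²)) / DoF = 8945 × (9050 + √(9050² + 1020²)) / 1020 = 8945 × (9050 + 9107.30) / 1020 ≈ 159232 mm.
Then N = f²/(c·h) = 105² / (0.011 × 159232) = 11025 / 1751.6 ≈ 6.29.

f/6.29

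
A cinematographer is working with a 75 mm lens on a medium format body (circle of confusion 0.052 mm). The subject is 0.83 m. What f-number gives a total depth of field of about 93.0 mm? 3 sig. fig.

f/8

Write h = H − f = f²/(N·c). The thin-lens limits are Dn = s·h/(h + (s−f)) and Df = s·h/(h − (s−f)), so DoF = Df − Dn = 2·s·(s−f)·h / (h² − (s−f)²).
That is a quadratic in h: DoF·h² − 2·s·(s−f)·h − DoF·(s−f)² = 0 ⇒ h = (s−f)·(s + √(s² + DoF²)) / DoF = 755 × (830 + √(830² + 93²)) / 93 = 755 × (830 + 835.194) / 93 ≈ 13519 mm.
Then N = f²/(c·h) = 75² / (0.052 × 13519) = 5625 / 702.96 ≈ 8.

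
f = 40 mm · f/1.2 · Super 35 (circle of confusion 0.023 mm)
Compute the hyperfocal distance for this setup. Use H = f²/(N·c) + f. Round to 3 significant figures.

Hyperfocal distance H = f²/(N·c) + f = 40²/(1.2 × 0.023) + 40 = 1600/0.0276 + 40 ≈ 58011.0 mm ≈ 58.0 m.

58.0 m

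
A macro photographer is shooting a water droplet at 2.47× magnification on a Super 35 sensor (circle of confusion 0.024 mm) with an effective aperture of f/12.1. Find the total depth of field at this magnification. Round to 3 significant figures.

0.0952 mm

At magnification m, DoF ≈ 2·N_eff·c/m² = 2 × 12.1 × 0.024 / 2.47² = 0.5808 / 6.101 ≈ 0.0952 mm.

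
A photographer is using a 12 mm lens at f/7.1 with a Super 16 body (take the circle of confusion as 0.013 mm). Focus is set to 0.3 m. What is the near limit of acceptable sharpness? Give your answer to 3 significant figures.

253 mm

Hyperfocal distance H = f²/(N·c) + f = 12²/(7.1 × 0.013) + 12 = 144/0.0923 + 12 ≈ 1572.1 mm ≈ 1.572 m.
Near limit Dn = s·(H − f)/(H + s − 2f) = 300 × (1572.1 − 12) / (1572.1 + 300 − 2 × 12) = 300 × 1560.1 / 1848.1 ≈ 253.25 mm.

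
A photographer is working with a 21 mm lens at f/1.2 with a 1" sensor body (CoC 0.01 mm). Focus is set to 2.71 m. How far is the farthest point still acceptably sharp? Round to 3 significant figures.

Hyperfocal distance H = f²/(N·c) + f = 21²/(1.2 × 0.01) + 21 = 441/0.012 + 21 ≈ 36771.0 mm ≈ 36.77 m.
Far limit Df = s·(H − f)/(H − s) = 2710 × (36771.0 − 21) / (36771.0 − 2710) = 2710 × 36750.0 / 34061.0 ≈ 2923.9 mm ≈ 2.92 m.

2.92 m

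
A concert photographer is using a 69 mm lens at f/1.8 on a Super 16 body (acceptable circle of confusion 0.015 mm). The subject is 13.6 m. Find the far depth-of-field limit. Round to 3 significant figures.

14.7 m

Hyperfocal distance H = f²/(N·c) + f = 69²/(1.8 × 0.015) + 69 = 4761/0.027 + 69 ≈ 176402.3 mm ≈ 176.4 m.
Far limit Df = s·(H − f)/(H − s) = 13600 × (176402.3 − 69) / (176402.3 − 13600) = 13600 × 176333.3 / 162802.3 ≈ 14730 mm ≈ 14.7 m.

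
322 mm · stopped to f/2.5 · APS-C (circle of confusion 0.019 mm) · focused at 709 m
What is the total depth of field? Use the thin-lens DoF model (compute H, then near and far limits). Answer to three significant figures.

Hyperfocal distance H = f²/(N·c) + f = 322²/(2.5 × 0.019) + 322 = 103684/0.0475 + 322 ≈ 2183143.1 mm ≈ 2183 m.
Near limit Dn = s·(H − f)/(H + s − 2f) = 709000 × (2183143.1 − 322) / (2183143.1 + 709000 − 2 × 322) = 709000 × 2182821.1 / 2891499.1 ≈ 535231 mm.
Far limit Df = s·(H − f)/(H − s) = 709000 × (2183143.1 − 322) / (2183143.1 − 709000) = 709000 × 2182821.1 / 1474143.1 ≈ 1049844 mm.
Depth of field = Df − Dn = 1049844 − 535231 ≈ 514613 mm ≈ 515 m.

515 m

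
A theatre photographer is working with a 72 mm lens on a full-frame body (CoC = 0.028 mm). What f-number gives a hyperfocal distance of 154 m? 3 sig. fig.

Rearrange H = f²/(N·c) + f for N: N = f² / ((H − f)·c).
N = 72² / ((154000 − 72) × 0.028) = 5184 / 4310 ≈ 1.20.

f/1.20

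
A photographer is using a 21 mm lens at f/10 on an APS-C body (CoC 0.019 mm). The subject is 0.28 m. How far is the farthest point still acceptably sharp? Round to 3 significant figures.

Hyperfocal distance H = f²/(N·c) + f = 21²/(10 × 0.019) + 21 = 441/0.19 + 21 ≈ 2342.1 mm ≈ 2.342 m.
Far limit Df = s·(H − f)/(H − s) = 280 × (2342.1 − 21) / (2342.1 − 280) = 280 × 2321.1 / 2062.1 ≈ 315.17 mm.

315 mm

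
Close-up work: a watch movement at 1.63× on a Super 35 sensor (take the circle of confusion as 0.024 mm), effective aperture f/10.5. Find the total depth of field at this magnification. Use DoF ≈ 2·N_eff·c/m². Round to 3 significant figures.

0.190 mm

At magnification m, DoF ≈ 2·N_eff·c/m² = 2 × 10.5 × 0.024 / 1.63² = 0.504 / 2.657 ≈ 0.19 mm.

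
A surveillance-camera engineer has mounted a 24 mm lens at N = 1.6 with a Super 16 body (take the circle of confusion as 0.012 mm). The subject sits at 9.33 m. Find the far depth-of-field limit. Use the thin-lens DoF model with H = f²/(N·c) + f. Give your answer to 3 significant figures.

Hyperfocal distance H = f²/(N·c) + f = 24²/(1.6 × 0.012) + 24 = 576/0.0192 + 24 ≈ 30024.0 mm ≈ 30.02 m.
Far limit Df = s·(H − f)/(H − s) = 9330 × (30024.0 − 24) / (30024.0 − 9330) = 9330 × 30000.0 / 20694.0 ≈ 13526 mm ≈ 13.5 m.

13.5 m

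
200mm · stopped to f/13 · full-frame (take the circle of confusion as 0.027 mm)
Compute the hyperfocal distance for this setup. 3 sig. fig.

114 m

Hyperfocal distance H = f²/(N·c) + f = 200²/(13 × 0.027) + 200 = 40000/0.351 + 200 ≈ 114160.1 mm ≈ 114 m.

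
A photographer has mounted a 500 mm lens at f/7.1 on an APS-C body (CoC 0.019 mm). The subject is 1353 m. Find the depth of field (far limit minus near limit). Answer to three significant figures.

4230 m

Hyperfocal distance H = f²/(N·c) + f = 500²/(7.1 × 0.019) + 500 = 250000/0.1349 + 500 ≈ 1853724.6 mm ≈ 1854 m.
Near limit Dn = s·(H − f)/(H + s − 2f) = 1353000 × (1853724.6 − 500) / (1853724.6 + 1353000 − 2 × 500) = 1353000 × 1853224.6 / 3205724.6 ≈ 782167 mm.
Far limit Df = s·(H − f)/(H − s) = 1353000 × (1853724.6 − 500) / (1853724.6 − 1353000) = 1353000 × 1853224.6 / 500724.6 ≈ 5007569 mm.
Depth of field = Df − Dn = 5007569 − 782167 ≈ 4225402 mm ≈ 4230 m.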